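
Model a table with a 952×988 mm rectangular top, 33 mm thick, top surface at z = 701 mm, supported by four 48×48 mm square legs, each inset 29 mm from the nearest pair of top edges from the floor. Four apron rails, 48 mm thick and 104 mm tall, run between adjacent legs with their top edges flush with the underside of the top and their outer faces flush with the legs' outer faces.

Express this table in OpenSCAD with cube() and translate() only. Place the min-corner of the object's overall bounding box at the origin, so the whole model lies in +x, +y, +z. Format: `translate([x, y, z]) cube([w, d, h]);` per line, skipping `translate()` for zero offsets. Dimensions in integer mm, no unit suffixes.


translate([0, 0, 668]) cube([952, 988, 33]);
translate([29, 29, 0]) cube([48, 48, 668]);
translate([875, 29, 0]) cube([48, 48, 668]);
translate([29, 911, 0]) cube([48, 48, 668]);
translate([875, 911, 0]) cube([48, 48, 668]);
translate([77, 29, 564]) cube([798, 48, 104]);
translate([77, 911, 564]) cube([798, 48, 104]);
translate([29, 77, 564]) cube([48, 834, 104]);
translate([875, 77, 564]) cube([48, 834, 104]);


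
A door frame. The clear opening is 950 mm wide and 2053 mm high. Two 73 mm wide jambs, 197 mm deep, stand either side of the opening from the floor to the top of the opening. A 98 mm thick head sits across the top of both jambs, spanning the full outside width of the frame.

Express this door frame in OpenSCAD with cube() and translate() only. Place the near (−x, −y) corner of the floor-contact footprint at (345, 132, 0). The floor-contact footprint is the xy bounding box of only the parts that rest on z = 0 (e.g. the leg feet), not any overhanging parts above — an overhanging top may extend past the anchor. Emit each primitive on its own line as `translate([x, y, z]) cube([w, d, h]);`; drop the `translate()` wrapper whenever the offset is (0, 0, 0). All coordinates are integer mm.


translate([345, 132, 0]) cube([73, 197, 2053]);
translate([1368, 132, 0]) cube([73, 197, 2053]);
translate([345, 132, 2053]) cube([1096, 197, 98]);


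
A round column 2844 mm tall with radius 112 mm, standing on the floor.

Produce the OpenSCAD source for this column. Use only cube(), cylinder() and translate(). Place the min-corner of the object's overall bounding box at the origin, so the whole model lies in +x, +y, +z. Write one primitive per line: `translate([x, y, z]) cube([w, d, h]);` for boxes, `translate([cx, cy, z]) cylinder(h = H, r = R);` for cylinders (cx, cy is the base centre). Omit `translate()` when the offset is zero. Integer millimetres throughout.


translate([112, 112, 0]) cylinder(h = 2844, r = 112);


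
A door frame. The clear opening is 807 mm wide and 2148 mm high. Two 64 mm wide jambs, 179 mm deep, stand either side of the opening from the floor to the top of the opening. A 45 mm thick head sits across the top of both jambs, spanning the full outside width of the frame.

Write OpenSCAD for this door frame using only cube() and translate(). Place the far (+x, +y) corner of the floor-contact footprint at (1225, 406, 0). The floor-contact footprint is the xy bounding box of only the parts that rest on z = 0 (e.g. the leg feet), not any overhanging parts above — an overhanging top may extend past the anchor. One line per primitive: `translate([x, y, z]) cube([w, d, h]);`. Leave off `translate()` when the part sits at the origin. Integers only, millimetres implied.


translate([290, 227, 0]) cube([64, 179, 2148]);
translate([1161, 227, 0]) cube([64, 179, 2148]);
translate([290, 227, 2148]) cube([935, 179, 45]);


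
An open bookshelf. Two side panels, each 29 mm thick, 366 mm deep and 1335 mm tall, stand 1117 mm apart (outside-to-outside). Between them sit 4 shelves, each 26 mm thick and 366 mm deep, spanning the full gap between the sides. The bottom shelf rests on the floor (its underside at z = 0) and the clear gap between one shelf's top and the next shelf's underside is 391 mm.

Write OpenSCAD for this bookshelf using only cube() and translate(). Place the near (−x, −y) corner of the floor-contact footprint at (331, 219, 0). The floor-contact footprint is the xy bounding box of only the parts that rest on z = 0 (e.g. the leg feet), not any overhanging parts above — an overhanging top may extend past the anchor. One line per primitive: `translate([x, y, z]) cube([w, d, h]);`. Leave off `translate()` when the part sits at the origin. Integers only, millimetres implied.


translate([331, 219, 0]) cube([29, 366, 1335]);
translate([1419, 219, 0]) cube([29, 366, 1335]);
translate([360, 219, 0]) cube([1059, 366, 26]);
translate([360, 219, 417]) cube([1059, 366, 26]);
translate([360, 219, 834]) cube([1059, 366, 26]);
translate([360, 219, 1251]) cube([1059, 366, 26]);


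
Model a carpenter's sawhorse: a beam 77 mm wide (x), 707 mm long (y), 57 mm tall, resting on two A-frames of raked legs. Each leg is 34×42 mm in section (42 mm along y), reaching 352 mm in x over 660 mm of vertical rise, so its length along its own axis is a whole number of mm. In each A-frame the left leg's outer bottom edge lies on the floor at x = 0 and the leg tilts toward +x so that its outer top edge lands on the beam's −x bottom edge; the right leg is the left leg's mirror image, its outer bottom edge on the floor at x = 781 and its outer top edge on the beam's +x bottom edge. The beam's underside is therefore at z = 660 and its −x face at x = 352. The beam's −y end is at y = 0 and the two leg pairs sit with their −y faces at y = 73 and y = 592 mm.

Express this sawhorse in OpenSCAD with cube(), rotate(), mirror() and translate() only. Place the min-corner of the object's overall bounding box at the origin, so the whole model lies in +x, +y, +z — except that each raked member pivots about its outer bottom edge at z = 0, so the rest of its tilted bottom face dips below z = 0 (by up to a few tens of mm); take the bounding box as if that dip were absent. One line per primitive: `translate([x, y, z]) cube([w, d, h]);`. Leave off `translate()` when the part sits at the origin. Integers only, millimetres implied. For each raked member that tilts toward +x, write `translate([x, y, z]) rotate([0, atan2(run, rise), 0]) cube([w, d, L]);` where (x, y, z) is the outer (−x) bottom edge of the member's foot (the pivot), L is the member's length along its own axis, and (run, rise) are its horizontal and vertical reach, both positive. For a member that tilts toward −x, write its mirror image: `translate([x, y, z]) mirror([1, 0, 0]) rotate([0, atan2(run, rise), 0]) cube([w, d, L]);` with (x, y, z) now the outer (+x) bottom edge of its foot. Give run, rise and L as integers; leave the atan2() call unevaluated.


translate([352, 0, 660]) cube([77, 707, 57]);
translate([0, 73, 0]) rotate([0, atan2(352, 660), 0]) cube([34, 42, 748]);
translate([781, 73, 0]) mirror([1, 0, 0]) rotate([0, atan2(352, 660), 0]) cube([34, 42, 748]);
translate([0, 592, 0]) rotate([0, atan2(352, 660), 0]) cube([34, 42, 748]);
translate([781, 592, 0]) mirror([1, 0, 0]) rotate([0, atan2(352, 660), 0]) cube([34, 42, 748]);


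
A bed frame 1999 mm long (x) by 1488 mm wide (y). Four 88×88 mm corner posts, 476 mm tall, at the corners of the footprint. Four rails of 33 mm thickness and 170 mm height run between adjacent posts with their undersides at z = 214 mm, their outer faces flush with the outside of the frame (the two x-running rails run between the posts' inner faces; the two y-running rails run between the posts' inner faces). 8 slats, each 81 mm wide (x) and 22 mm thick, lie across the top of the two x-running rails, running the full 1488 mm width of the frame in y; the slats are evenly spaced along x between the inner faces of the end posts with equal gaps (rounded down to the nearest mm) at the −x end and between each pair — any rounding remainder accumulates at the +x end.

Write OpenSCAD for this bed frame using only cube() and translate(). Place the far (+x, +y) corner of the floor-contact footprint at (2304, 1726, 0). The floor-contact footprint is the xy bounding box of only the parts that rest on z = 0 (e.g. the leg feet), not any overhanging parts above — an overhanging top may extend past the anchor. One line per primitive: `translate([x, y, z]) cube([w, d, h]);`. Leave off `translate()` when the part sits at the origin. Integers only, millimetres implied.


// slat z = rail_z + rail_h = 214 + 170 = 384
// slat gap = ⌊(1823 − 8·81) / 9⌋ = 130
translate([305, 238, 0]) cube([88, 88, 476]);
translate([305, 1638, 0]) cube([88, 88, 476]);
translate([2216, 238, 0]) cube([88, 88, 476]);
translate([2216, 1638, 0]) cube([88, 88, 476]);
translate([393, 238, 214]) cube([1823, 33, 170]);
translate([393, 1693, 214]) cube([1823, 33, 170]);
translate([305, 326, 214]) cube([33, 1312, 170]);
translate([2271, 326, 214]) cube([33, 1312, 170]);
translate([523, 238, 384]) cube([81, 1488, 22]);
translate([734, 238, 384]) cube([81, 1488, 22]);
translate([945, 238, 384]) cube([81, 1488, 22]);
translate([1156, 238, 384]) cube([81, 1488, 22]);
translate([1367, 238, 384]) cube([81, 1488, 22]);
translate([1578, 238, 384]) cube([81, 1488, 22]);
translate([1789, 238, 384]) cube([81, 1488, 22]);
translate([2000, 238, 384]) cube([81, 1488, 22]);


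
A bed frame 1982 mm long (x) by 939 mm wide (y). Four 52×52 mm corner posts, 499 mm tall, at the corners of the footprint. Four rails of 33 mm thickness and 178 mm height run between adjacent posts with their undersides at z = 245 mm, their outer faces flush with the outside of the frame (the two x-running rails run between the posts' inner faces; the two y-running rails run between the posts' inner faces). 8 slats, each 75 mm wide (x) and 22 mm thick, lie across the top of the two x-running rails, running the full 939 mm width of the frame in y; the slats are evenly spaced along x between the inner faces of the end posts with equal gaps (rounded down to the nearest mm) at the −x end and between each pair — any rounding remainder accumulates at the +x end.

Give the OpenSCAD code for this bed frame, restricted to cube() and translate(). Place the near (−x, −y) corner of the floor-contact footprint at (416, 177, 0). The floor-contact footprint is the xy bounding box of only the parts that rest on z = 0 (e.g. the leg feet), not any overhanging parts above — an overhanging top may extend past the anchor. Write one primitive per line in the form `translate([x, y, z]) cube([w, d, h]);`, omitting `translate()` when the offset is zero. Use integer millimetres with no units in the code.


translate([416, 177, 0]) cube([52, 52, 499]);
translate([416, 1064, 0]) cube([52, 52, 499]);
translate([2346, 177, 0]) cube([52, 52, 499]);
translate([2346, 1064, 0]) cube([52, 52, 499]);
translate([468, 177, 245]) cube([1878, 33, 178]);
translate([468, 1083, 245]) cube([1878, 33, 178]);
translate([416, 229, 245]) cube([33, 835, 178]);
translate([2365, 229, 245]) cube([33, 835, 178]);
translate([610, 177, 423]) cube([75, 939, 22]);
translate([827, 177, 423]) cube([75, 939, 22]);
translate([1044, 177, 423]) cube([75, 939, 22]);
translate([1261, 177, 423]) cube([75, 939, 22]);
translate([1478, 177, 423]) cube([75, 939, 22]);
translate([1695, 177, 423]) cube([75, 939, 22]);
translate([1912, 177, 423]) cube([75, 939, 22]);
translate([2129, 177, 423]) cube([75, 939, 22]);


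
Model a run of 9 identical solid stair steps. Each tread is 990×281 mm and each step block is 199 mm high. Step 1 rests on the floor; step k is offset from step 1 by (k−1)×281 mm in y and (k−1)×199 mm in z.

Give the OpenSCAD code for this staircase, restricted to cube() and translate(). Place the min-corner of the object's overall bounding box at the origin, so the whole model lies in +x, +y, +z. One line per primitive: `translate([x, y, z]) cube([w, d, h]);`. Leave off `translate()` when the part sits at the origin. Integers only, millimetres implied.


cube([990, 281, 199]);
translate([0, 281, 199]) cube([990, 281, 199]);
translate([0, 562, 398]) cube([990, 281, 199]);
translate([0, 843, 597]) cube([990, 281, 199]);
translate([0, 1124, 796]) cube([990, 281, 199]);
translate([0, 1405, 995]) cube([990, 281, 199]);
translate([0, 1686, 1194]) cube([990, 281, 199]);
translate([0, 1967, 1393]) cube([990, 281, 199]);
translate([0, 2248, 1592]) cube([990, 281, 199]);


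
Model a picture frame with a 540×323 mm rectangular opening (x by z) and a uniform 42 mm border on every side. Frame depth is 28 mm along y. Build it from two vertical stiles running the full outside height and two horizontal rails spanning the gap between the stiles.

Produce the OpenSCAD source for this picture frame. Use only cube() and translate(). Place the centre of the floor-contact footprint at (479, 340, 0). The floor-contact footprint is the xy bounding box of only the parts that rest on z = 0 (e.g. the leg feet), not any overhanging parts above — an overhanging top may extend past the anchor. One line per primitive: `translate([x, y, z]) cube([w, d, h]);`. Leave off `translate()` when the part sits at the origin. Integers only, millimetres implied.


translate([167, 326, 0]) cube([42, 28, 407]);
translate([749, 326, 0]) cube([42, 28, 407]);
translate([209, 326, 0]) cube([540, 28, 42]);
translate([209, 326, 365]) cube([540, 28, 42]);


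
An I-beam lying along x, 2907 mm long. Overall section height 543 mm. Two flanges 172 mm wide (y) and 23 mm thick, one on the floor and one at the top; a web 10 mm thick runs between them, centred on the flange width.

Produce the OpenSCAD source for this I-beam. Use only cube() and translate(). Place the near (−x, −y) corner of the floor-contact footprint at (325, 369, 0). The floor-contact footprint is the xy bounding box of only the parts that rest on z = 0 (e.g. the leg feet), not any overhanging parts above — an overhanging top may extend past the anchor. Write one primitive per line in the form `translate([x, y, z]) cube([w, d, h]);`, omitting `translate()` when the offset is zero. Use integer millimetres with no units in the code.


translate([325, 369, 0]) cube([2907, 172, 23]);
translate([325, 450, 23]) cube([2907, 10, 497]);
translate([325, 369, 520]) cube([2907, 172, 23]);


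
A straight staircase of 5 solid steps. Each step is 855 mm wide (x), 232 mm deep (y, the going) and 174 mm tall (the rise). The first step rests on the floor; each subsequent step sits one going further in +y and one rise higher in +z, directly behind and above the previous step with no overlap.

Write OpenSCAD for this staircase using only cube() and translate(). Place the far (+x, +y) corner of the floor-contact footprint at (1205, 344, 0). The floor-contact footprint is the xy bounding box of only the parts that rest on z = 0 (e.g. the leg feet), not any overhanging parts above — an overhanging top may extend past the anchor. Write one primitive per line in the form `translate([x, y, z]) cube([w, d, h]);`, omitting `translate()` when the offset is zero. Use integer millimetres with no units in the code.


translate([350, 112, 0]) cube([855, 232, 174]);
translate([350, 344, 174]) cube([855, 232, 174]);
translate([350, 576, 348]) cube([855, 232, 174]);
translate([350, 808, 522]) cube([855, 232, 174]);
translate([350, 1040, 696]) cube([855, 232, 174]);


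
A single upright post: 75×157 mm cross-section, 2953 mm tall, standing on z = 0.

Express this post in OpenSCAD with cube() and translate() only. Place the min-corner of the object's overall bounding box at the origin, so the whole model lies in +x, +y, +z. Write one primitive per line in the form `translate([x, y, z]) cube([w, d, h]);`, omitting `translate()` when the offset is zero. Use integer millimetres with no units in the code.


cube([75, 157, 2953]);


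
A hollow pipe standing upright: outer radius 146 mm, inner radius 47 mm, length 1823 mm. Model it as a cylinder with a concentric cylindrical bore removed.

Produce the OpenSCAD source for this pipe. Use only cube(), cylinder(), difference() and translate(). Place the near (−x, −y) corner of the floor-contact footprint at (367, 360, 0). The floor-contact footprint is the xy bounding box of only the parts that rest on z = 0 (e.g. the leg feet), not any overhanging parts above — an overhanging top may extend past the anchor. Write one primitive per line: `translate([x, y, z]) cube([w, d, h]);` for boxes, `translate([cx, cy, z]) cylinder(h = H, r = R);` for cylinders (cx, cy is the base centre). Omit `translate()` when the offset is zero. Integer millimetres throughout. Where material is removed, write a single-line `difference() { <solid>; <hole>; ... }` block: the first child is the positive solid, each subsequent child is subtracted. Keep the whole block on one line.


difference() { translate([513, 506, 0]) cylinder(h = 1823, r = 146); translate([513, 506, 0]) cylinder(h = 1823, r = 47); }


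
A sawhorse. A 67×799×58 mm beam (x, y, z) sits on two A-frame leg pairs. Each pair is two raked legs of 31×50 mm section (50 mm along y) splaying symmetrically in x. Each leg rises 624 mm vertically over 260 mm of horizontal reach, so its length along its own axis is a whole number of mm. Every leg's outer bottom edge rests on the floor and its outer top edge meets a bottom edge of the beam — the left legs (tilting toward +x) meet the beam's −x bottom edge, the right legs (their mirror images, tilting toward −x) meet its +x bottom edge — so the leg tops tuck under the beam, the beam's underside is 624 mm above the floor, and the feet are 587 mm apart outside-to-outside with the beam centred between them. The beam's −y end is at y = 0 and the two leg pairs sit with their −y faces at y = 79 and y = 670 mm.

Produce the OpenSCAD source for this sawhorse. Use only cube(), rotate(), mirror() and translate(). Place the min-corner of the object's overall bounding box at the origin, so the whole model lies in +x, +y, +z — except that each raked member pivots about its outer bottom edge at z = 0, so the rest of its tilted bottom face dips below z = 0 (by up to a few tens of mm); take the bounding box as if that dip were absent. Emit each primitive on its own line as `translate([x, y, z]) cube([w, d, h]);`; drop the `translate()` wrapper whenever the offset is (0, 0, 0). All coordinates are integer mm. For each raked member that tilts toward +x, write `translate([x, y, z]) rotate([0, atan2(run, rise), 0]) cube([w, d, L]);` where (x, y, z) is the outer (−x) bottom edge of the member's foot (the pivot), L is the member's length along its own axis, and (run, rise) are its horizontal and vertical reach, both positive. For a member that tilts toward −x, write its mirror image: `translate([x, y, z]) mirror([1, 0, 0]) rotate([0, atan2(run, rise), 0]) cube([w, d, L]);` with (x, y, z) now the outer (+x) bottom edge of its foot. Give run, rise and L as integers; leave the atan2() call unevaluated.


translate([260, 0, 624]) cube([67, 799, 58]);
translate([0, 79, 0]) rotate([0, atan2(260, 624), 0]) cube([31, 50, 676]);
translate([587, 79, 0]) mirror([1, 0, 0]) rotate([0, atan2(260, 624), 0]) cube([31, 50, 676]);
translate([0, 670, 0]) rotate([0, atan2(260, 624), 0]) cube([31, 50, 676]);
translate([587, 670, 0]) mirror([1, 0, 0]) rotate([0, atan2(260, 624), 0]) cube([31, 50, 676]);


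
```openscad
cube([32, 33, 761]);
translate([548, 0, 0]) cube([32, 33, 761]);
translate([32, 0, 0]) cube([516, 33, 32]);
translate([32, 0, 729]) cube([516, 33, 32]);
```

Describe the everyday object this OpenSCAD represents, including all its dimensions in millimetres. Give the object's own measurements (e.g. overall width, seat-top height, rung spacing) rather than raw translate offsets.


A rectangular picture frame lying in the x–z plane (depth along y). The opening is 516 mm wide (x) by 697 mm tall (z), surrounded by a border 32 mm wide on all four sides. The frame is 33 mm deep and is made of two full-height vertical stiles with two horizontal rails fitted between them.


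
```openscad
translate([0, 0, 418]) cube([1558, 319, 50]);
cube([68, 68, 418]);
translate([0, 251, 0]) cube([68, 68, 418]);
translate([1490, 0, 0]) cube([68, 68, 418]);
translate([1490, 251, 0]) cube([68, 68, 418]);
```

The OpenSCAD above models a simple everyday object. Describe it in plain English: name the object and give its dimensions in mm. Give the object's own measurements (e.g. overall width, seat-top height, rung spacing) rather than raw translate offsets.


A long wooden bench with a 1558 mm (x) × 319 mm (y) seat, 50 mm thick, its top surface 468 mm above the floor. Four 68 mm square legs at the seat corners, flush with the edges, run from z = 0 to the seat underside.


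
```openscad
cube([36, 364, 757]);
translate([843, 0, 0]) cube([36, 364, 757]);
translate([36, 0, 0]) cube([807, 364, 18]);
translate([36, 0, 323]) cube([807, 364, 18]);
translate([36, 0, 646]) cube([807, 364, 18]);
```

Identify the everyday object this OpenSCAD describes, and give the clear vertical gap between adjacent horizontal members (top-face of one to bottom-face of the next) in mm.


A bookshelf. The clear shelf gap is 305 mm.

Two tall side panels with 3 horizontal boards between them — a bookshelf. The first two shelf undersides are at z = 0 and z = 323; with shelf thickness 18, the clear gap is 323 − 0 − 18 = 305 mm.


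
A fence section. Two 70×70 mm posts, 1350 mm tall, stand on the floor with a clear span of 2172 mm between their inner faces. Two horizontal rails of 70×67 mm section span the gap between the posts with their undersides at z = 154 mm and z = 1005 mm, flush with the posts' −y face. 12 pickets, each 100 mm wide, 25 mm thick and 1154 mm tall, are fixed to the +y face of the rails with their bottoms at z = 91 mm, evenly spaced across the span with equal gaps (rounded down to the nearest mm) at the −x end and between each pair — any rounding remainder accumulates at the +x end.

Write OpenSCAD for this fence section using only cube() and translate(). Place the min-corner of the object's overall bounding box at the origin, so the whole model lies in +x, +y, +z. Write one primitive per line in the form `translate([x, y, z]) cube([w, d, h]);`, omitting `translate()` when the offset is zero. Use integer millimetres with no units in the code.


cube([70, 70, 1350]);
translate([2242, 0, 0]) cube([70, 70, 1350]);
translate([70, 0, 154]) cube([2172, 70, 67]);
translate([70, 0, 1005]) cube([2172, 70, 67]);
translate([144, 70, 91]) cube([100, 25, 1154]);
translate([318, 70, 91]) cube([100, 25, 1154]);
translate([492, 70, 91]) cube([100, 25, 1154]);
translate([666, 70, 91]) cube([100, 25, 1154]);
translate([840, 70, 91]) cube([100, 25, 1154]);
translate([1014, 70, 91]) cube([100, 25, 1154]);
translate([1188, 70, 91]) cube([100, 25, 1154]);
translate([1362, 70, 91]) cube([100, 25, 1154]);
translate([1536, 70, 91]) cube([100, 25, 1154]);
translate([1710, 70, 91]) cube([100, 25, 1154]);
translate([1884, 70, 91]) cube([100, 25, 1154]);
translate([2058, 70, 91]) cube([100, 25, 1154]);


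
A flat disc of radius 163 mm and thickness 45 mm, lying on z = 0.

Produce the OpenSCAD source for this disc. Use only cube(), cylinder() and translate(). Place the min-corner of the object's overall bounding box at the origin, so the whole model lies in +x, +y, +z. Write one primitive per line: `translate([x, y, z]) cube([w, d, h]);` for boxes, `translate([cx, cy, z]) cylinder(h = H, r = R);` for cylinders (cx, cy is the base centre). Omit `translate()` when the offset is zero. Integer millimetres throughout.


translate([163, 163, 0]) cylinder(h = 45, r = 163);


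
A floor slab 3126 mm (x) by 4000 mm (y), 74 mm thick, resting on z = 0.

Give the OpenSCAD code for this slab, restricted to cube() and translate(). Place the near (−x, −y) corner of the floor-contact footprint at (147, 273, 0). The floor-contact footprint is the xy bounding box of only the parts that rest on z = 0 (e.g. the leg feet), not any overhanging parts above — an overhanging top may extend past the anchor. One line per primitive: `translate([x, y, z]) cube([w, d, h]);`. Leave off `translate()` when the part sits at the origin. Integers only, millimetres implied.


translate([147, 273, 0]) cube([3126, 4000, 74]);


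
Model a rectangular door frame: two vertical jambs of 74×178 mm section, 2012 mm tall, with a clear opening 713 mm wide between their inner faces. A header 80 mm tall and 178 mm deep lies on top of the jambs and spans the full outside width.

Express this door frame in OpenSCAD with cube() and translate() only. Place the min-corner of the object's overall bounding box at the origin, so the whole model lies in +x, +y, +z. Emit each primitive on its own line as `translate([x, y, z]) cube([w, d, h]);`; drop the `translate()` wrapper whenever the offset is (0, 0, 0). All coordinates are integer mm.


cube([74, 178, 2012]);
translate([787, 0, 0]) cube([74, 178, 2012]);
translate([0, 0, 2012]) cube([861, 178, 80]);


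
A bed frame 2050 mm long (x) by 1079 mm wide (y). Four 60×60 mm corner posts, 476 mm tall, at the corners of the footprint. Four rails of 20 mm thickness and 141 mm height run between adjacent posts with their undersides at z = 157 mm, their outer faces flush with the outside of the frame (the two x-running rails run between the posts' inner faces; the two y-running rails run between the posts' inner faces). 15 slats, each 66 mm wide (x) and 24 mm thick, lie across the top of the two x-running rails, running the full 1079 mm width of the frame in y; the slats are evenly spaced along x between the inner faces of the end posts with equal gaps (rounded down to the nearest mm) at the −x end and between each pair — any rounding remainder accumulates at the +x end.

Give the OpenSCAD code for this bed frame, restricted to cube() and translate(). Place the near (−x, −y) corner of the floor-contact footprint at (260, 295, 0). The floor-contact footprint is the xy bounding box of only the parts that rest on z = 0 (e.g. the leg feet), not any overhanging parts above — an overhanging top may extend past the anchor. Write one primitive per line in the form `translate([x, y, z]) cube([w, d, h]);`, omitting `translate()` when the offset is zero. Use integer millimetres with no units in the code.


translate([260, 295, 0]) cube([60, 60, 476]);
translate([260, 1314, 0]) cube([60, 60, 476]);
translate([2250, 295, 0]) cube([60, 60, 476]);
translate([2250, 1314, 0]) cube([60, 60, 476]);
translate([320, 295, 157]) cube([1930, 20, 141]);
translate([320, 1354, 157]) cube([1930, 20, 141]);
translate([260, 355, 157]) cube([20, 959, 141]);
translate([2290, 355, 157]) cube([20, 959, 141]);
translate([378, 295, 298]) cube([66, 1079, 24]);
translate([502, 295, 298]) cube([66, 1079, 24]);
translate([626, 295, 298]) cube([66, 1079, 24]);
translate([750, 295, 298]) cube([66, 1079, 24]);
translate([874, 295, 298]) cube([66, 1079, 24]);
translate([998, 295, 298]) cube([66, 1079, 24]);
translate([1122, 295, 298]) cube([66, 1079, 24]);
translate([1246, 295, 298]) cube([66, 1079, 24]);
translate([1370, 295, 298]) cube([66, 1079, 24]);
translate([1494, 295, 298]) cube([66, 1079, 24]);
translate([1618, 295, 298]) cube([66, 1079, 24]);
translate([1742, 295, 298]) cube([66, 1079, 24]);
translate([1866, 295, 298]) cube([66, 1079, 24]);
translate([1990, 295, 298]) cube([66, 1079, 24]);
translate([2114, 295, 298]) cube([66, 1079, 24]);


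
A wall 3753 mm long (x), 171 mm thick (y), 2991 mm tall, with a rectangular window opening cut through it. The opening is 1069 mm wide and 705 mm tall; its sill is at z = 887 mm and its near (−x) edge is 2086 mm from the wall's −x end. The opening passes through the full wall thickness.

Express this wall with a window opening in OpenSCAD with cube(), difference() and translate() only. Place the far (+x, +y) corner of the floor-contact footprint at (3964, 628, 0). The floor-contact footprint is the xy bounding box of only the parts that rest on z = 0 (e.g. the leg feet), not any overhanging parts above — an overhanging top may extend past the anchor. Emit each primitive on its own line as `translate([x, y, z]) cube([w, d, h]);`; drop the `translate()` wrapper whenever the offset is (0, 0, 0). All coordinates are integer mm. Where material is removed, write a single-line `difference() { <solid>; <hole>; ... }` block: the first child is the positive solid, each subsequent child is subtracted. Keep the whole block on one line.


difference() { translate([211, 457, 0]) cube([3753, 171, 2991]); translate([2297, 457, 887]) cube([1069, 171, 705]); }


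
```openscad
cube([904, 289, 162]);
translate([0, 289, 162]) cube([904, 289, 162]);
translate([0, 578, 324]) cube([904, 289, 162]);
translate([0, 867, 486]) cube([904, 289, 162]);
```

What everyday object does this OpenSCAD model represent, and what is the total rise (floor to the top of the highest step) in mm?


A staircase. The total rise is 648 mm.

4 identical blocks, each offset up and back from the previous — a staircase. Each step is 162 mm tall and there are 4 of them, so the total rise is 4 × 162 = 648 mm.


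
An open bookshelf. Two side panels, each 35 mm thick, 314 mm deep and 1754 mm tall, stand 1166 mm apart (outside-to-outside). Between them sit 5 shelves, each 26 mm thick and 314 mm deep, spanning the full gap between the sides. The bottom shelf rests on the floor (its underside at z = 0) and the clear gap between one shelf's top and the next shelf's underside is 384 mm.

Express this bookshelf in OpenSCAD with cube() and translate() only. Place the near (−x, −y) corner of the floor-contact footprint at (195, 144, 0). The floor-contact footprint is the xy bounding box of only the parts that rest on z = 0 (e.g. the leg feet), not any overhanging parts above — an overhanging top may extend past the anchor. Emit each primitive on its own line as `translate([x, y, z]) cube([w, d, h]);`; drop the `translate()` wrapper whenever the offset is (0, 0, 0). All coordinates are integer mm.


translate([195, 144, 0]) cube([35, 314, 1754]);
translate([1326, 144, 0]) cube([35, 314, 1754]);
translate([230, 144, 0]) cube([1096, 314, 26]);
translate([230, 144, 410]) cube([1096, 314, 26]);
translate([230, 144, 820]) cube([1096, 314, 26]);
translate([230, 144, 1230]) cube([1096, 314, 26]);
translate([230, 144, 1640]) cube([1096, 314, 26]);


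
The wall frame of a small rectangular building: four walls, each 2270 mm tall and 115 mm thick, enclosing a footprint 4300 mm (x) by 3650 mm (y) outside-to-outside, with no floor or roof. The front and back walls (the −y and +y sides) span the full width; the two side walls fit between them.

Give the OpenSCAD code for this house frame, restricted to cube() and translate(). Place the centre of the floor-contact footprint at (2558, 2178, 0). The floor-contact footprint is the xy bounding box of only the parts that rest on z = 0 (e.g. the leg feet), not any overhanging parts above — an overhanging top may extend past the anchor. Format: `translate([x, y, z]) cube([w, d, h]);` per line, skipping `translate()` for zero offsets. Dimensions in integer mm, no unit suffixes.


translate([408, 353, 0]) cube([4300, 115, 2270]);
translate([408, 3888, 0]) cube([4300, 115, 2270]);
translate([408, 468, 0]) cube([115, 3420, 2270]);
translate([4593, 468, 0]) cube([115, 3420, 2270]);


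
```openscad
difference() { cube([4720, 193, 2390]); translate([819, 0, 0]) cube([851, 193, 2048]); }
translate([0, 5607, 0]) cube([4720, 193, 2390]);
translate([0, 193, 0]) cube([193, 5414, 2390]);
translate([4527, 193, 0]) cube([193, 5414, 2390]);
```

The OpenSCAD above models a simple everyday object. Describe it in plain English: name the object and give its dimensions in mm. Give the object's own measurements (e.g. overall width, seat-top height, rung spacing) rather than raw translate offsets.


A single room: four walls, each 2390 mm tall and 193 mm thick, enclosing an outside footprint 4720×5800 mm (x × y), no floor or roof. The front and back walls (−y and +y sides) run the full x-width; the side walls fit between their inner faces. A door opening 851 mm wide and 2048 mm tall is cut through the front wall from the floor up, its −x edge 819 mm from the wall's −x end.


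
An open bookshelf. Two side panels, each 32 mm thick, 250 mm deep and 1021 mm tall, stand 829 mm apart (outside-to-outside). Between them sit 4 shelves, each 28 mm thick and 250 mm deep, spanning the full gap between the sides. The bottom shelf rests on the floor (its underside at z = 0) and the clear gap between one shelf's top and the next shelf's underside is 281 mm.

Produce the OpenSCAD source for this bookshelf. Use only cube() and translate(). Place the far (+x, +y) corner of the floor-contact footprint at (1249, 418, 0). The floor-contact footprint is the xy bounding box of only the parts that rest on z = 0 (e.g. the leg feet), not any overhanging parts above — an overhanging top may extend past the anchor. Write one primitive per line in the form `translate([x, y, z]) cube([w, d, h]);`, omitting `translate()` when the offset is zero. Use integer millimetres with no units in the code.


translate([420, 168, 0]) cube([32, 250, 1021]);
translate([1217, 168, 0]) cube([32, 250, 1021]);
translate([452, 168, 0]) cube([765, 250, 28]);
translate([452, 168, 309]) cube([765, 250, 28]);
translate([452, 168, 618]) cube([765, 250, 28]);
translate([452, 168, 927]) cube([765, 250, 28]);


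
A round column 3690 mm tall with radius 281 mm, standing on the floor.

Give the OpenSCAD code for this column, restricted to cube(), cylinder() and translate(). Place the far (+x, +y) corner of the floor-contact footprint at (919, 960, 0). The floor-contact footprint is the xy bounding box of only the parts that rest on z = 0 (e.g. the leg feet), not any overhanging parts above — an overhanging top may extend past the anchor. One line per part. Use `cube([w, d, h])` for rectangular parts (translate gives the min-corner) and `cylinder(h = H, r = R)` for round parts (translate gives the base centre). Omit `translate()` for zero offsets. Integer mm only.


translate([638, 679, 0]) cylinder(h = 3690, r = 281);


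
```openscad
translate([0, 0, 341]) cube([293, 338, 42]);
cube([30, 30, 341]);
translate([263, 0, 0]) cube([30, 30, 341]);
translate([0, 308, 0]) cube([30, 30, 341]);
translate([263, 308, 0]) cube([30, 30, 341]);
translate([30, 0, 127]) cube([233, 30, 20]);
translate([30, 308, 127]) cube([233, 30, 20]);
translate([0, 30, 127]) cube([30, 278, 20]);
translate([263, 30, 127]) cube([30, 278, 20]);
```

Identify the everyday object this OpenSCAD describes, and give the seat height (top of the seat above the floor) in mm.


A stool. The seat height is 383 mm.

A 293×338×42 slab at z = 341 on four corner posts — a stool. The seat top is 341 + 42 = 383 mm.


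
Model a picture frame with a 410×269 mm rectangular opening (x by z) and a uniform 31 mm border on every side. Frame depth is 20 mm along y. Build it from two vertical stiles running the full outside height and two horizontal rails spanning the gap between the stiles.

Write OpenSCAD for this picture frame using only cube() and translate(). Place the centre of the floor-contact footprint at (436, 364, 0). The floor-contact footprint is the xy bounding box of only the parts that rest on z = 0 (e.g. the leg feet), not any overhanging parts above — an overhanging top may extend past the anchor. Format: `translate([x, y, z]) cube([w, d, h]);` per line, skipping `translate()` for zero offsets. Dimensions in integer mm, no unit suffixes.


translate([200, 354, 0]) cube([31, 20, 331]);
translate([641, 354, 0]) cube([31, 20, 331]);
translate([231, 354, 0]) cube([410, 20, 31]);
translate([231, 354, 300]) cube([410, 20, 31]);


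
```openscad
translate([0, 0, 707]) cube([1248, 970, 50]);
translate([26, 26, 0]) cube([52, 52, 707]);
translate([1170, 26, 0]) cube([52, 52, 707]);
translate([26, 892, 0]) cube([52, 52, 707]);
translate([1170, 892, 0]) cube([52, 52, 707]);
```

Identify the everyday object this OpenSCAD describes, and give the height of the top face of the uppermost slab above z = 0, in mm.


A table. The table height is 757 mm.

A 1248×970×50 slab sits at z = 707 on four 52 mm square posts — a table. The top surface is at 707 + 50 = 757 mm.


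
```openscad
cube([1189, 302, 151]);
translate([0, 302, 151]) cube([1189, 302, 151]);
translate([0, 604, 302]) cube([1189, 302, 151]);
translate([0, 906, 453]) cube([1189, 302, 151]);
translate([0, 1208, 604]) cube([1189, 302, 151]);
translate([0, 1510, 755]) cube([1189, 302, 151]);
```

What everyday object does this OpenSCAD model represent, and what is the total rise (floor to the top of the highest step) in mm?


A staircase. The total rise is 906 mm.

6 identical blocks, each offset up and back from the previous — a staircase. Each step is 151 mm tall and there are 6 of them, so the total rise is 6 × 151 = 906 mm.


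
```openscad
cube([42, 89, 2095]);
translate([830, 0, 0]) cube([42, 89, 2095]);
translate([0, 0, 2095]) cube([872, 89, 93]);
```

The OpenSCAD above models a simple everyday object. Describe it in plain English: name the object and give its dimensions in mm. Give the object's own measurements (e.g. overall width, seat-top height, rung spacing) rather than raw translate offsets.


A door frame. The clear opening is 788 mm wide and 2095 mm high. Two 42 mm wide jambs, 89 mm deep, stand either side of the opening from the floor to the top of the opening. A 93 mm thick head sits across the top of both jambs, spanning the full outside width of the frame.


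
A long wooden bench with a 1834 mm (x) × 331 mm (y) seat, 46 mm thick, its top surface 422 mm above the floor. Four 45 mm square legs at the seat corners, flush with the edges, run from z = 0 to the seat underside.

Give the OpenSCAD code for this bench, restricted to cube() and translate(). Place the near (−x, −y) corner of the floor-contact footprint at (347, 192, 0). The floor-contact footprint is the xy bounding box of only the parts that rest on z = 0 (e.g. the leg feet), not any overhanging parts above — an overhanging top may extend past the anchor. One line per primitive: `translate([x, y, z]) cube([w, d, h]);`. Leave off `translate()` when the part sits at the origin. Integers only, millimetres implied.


translate([347, 192, 376]) cube([1834, 331, 46]);
translate([347, 192, 0]) cube([45, 45, 376]);
translate([347, 478, 0]) cube([45, 45, 376]);
translate([2136, 192, 0]) cube([45, 45, 376]);
translate([2136, 478, 0]) cube([45, 45, 376]);


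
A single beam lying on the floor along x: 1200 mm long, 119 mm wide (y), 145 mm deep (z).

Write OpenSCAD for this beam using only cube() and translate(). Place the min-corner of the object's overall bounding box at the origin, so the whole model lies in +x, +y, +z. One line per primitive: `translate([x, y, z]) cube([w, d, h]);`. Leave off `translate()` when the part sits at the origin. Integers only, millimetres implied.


cube([1200, 119, 145]);


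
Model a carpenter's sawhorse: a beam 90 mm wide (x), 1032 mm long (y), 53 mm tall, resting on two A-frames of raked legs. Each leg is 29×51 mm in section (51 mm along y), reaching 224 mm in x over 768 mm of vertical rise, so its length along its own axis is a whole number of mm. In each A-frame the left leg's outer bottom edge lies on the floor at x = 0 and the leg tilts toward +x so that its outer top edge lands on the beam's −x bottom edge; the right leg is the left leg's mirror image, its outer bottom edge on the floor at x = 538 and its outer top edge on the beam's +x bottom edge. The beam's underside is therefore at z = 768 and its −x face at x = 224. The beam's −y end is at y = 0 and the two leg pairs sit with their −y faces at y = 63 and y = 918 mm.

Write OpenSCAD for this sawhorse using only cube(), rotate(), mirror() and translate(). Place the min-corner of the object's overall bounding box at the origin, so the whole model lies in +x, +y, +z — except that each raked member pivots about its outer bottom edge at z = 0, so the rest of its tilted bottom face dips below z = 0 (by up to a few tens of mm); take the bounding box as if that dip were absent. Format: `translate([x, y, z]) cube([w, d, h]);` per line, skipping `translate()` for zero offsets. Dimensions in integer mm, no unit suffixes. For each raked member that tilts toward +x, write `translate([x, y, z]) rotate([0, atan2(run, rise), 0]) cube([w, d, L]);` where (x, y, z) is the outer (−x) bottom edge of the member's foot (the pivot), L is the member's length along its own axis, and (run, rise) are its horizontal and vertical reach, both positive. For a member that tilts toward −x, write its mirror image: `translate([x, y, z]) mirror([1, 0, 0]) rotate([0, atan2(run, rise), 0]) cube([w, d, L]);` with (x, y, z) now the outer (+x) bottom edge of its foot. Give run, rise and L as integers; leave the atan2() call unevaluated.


translate([224, 0, 768]) cube([90, 1032, 53]);
translate([0, 63, 0]) rotate([0, atan2(224, 768), 0]) cube([29, 51, 800]);
translate([538, 63, 0]) mirror([1, 0, 0]) rotate([0, atan2(224, 768), 0]) cube([29, 51, 800]);
translate([0, 918, 0]) rotate([0, atan2(224, 768), 0]) cube([29, 51, 800]);
translate([538, 918, 0]) mirror([1, 0, 0]) rotate([0, atan2(224, 768), 0]) cube([29, 51, 800]);
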